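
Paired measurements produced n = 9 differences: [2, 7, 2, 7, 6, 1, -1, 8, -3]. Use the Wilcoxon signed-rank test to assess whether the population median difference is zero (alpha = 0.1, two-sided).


Step 1: Drop any zero differences (none here) and take |d_i|.
|d| = [2, 7, 2, 7, 6, 1, 1, 8, 3]
Step 2: Midrank |d_i| (ties get averaged ranks).
ranks: |2|->3.5, |7|->7.5, |2|->3.5, |7|->7.5, |6|->6, |1|->1.5, |1|->1.5, |8|->9, |3|->5
Step 3: Attach original signs; sum ranks with positive sign and with negative sign.
W+ = 3.5 + 7.5 + 3.5 + 7.5 + 6 + 1.5 + 9 = 38.5
W- = 1.5 + 5 = 6.5
(Check: W+ + W- = 45 should equal n(n+1)/2 = 45.)
Step 4: Test statistic W = min(W+, W-) = 6.5.
Step 5: Ties in |d|, so use the tie-corrected normal approximation.
        E[W] = n(n+1)/4 = 9*10/4 = 22.5.
        Tie groups: |d|=1 (t=2), |d|=2 (t=2), |d|=7 (t=2); sum(t^3 - t) = 18.
        Var[W] = n(n+1)(2n+1)/24 - sum(t^3-t)/48 = 1710/24 - 18/48 = 70.875.
        z = (W - E[W]) / sqrt(Var[W]) = (6.5 - 22.5) / 8.4187 = -1.9005.
        Two-sided p = 2*Phi(z) = 0.057364.
Step 6: alpha = 0.1. reject H0.

W+ = 38.5, W- = 6.5, W = min = 6.5, p = 0.057364, reject H0.


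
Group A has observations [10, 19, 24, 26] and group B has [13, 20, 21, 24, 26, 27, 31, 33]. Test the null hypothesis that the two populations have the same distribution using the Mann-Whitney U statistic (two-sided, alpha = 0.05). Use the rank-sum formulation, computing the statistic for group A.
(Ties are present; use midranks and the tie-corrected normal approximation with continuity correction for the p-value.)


Step 1: Combine and sort all 12 observations; assign midranks.
sorted (value, group): (10,X), (13,Y), (19,X), (20,Y), (21,Y), (24,X), (24,Y), (26,X), (26,Y), (27,Y), (31,Y), (33,Y)
ranks: 10->1, 13->2, 19->3, 20->4, 21->5, 24->6.5, 24->6.5, 26->8.5, 26->8.5, 27->10, 31->11, 33->12
Step 2: Rank sum for X: R1 = 1 + 3 + 6.5 + 8.5 = 19.
Step 3: U_X = R1 - n1(n1+1)/2 = 19 - 4*5/2 = 19 - 10 = 9.
       U_Y = n1*n2 - U_X = 32 - 9 = 23.
Step 4: Ties are present, so use the tie-corrected normal approximation (with continuity correction) for the p-value.
Step 5: p-value = 0.267926; compare to alpha = 0.05. fail to reject H0.

U_X = 9, p = 0.267926, fail to reject H0 at alpha = 0.05.


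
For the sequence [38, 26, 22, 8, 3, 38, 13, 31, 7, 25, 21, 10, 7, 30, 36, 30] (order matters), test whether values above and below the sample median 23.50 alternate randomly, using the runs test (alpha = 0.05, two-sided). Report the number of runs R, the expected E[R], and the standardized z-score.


Step 1: Compute median = 23.50; label A = above, B = below.
Labels in order: AABBBABABABBBAAA  (n_A = 8, n_B = 8)
Step 2: Count runs R = 9.
Step 3: Under H0 (random ordering), E[R] = 2*n_A*n_B/(n_A+n_B) + 1 = 2*8*8/16 + 1 = 9.0000.
        Var[R] = 2*n_A*n_B*(2*n_A*n_B - n_A - n_B) / ((n_A+n_B)^2 * (n_A+n_B-1)) = 14336/3840 = 3.7333.
        SD[R] = 1.9322.
Step 4: R = E[R], so z = 0 with no continuity correction.
Step 5: Two-sided p-value via normal approximation = 2*(1 - Phi(|z|)) = 1.000000.
Step 6: alpha = 0.05. fail to reject H0.

R = 9, z = 0.0000, p = 1.000000, fail to reject H0.


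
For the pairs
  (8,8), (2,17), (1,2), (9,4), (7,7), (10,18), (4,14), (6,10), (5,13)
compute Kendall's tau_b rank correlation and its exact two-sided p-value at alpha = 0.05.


Step 1: Enumerate the 36 unordered pairs (i,j) with i<j and classify each by sign(x_j-x_i) * sign(y_j-y_i).
  (1,2):dx=-6,dy=+9->D; (1,3):dx=-7,dy=-6->C; (1,4):dx=+1,dy=-4->D; (1,5):dx=-1,dy=-1->C
  (1,6):dx=+2,dy=+10->C; (1,7):dx=-4,dy=+6->D; (1,8):dx=-2,dy=+2->D; (1,9):dx=-3,dy=+5->D
  (2,3):dx=-1,dy=-15->C; (2,4):dx=+7,dy=-13->D; (2,5):dx=+5,dy=-10->D; (2,6):dx=+8,dy=+1->C
  (2,7):dx=+2,dy=-3->D; (2,8):dx=+4,dy=-7->D; (2,9):dx=+3,dy=-4->D; (3,4):dx=+8,dy=+2->C
  (3,5):dx=+6,dy=+5->C; (3,6):dx=+9,dy=+16->C; (3,7):dx=+3,dy=+12->C; (3,8):dx=+5,dy=+8->C
  (3,9):dx=+4,dy=+11->C; (4,5):dx=-2,dy=+3->D; (4,6):dx=+1,dy=+14->C; (4,7):dx=-5,dy=+10->D
  (4,8):dx=-3,dy=+6->D; (4,9):dx=-4,dy=+9->D; (5,6):dx=+3,dy=+11->C; (5,7):dx=-3,dy=+7->D
  (5,8):dx=-1,dy=+3->D; (5,9):dx=-2,dy=+6->D; (6,7):dx=-6,dy=-4->C; (6,8):dx=-4,dy=-8->C
  (6,9):dx=-5,dy=-5->C; (7,8):dx=+2,dy=-4->D; (7,9):dx=+1,dy=-1->D; (8,9):dx=-1,dy=+3->D
Step 2: C = 16, D = 20, total pairs = 36.
Step 3: tau = (C - D)/(n(n-1)/2) = (16 - 20)/36 = -0.111111.
Step 4: Exact two-sided p-value (enumerate n! = 362880 permutations of y under H0): p = 0.761414.
Step 5: alpha = 0.05. fail to reject H0.

tau_b = -0.1111 (C=16, D=20), p = 0.761414, fail to reject H0.


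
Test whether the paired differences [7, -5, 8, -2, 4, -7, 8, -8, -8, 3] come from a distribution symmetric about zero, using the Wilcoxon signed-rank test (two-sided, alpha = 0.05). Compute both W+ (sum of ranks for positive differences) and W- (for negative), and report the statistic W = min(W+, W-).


Step 1: Drop any zero differences (none here) and take |d_i|.
|d| = [7, 5, 8, 2, 4, 7, 8, 8, 8, 3]
Step 2: Midrank |d_i| (ties get averaged ranks).
ranks: |7|->5.5, |5|->4, |8|->8.5, |2|->1, |4|->3, |7|->5.5, |8|->8.5, |8|->8.5, |8|->8.5, |3|->2
Step 3: Attach original signs; sum ranks with positive sign and with negative sign.
W+ = 5.5 + 8.5 + 3 + 8.5 + 2 = 27.5
W- = 4 + 1 + 5.5 + 8.5 + 8.5 = 27.5
(Check: W+ + W- = 55 should equal n(n+1)/2 = 55.)
Step 4: Test statistic W = min(W+, W-) = 27.5.
Step 5: Ties in |d|, so use the tie-corrected normal approximation.
        E[W] = n(n+1)/4 = 10*11/4 = 27.5.
        Tie groups: |d|=7 (t=2), |d|=8 (t=4); sum(t^3 - t) = 66.
        Var[W] = n(n+1)(2n+1)/24 - sum(t^3-t)/48 = 2310/24 - 66/48 = 94.875.
        z = (W - E[W]) / sqrt(Var[W]) = (27.5 - 27.5) / 9.7404 = 0.0000.
        Two-sided p = 2*Phi(z) = 1.000000.
Step 6: alpha = 0.05. fail to reject H0.

W+ = 27.5, W- = 27.5, W = min = 27.5, p = 1.000000, fail to reject H0.


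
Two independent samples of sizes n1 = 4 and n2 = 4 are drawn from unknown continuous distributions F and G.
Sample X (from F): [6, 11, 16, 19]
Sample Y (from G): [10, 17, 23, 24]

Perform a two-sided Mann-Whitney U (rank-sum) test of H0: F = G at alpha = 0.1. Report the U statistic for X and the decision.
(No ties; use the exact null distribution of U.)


Step 1: Combine and sort all 8 observations; assign midranks.
sorted (value, group): (6,X), (10,Y), (11,X), (16,X), (17,Y), (19,X), (23,Y), (24,Y)
ranks: 6->1, 10->2, 11->3, 16->4, 17->5, 19->6, 23->7, 24->8
Step 2: Rank sum for X: R1 = 1 + 3 + 4 + 6 = 14.
Step 3: U_X = R1 - n1(n1+1)/2 = 14 - 4*5/2 = 14 - 10 = 4.
       U_Y = n1*n2 - U_X = 16 - 4 = 12.
Step 4: No ties, so the exact null distribution of U (based on enumerating the C(8,4) = 70 equally likely rank assignments) gives the two-sided p-value.
Step 5: p-value = 0.342857; compare to alpha = 0.1. fail to reject H0.

U_X = 4, p = 0.342857, fail to reject H0 at alpha = 0.1.


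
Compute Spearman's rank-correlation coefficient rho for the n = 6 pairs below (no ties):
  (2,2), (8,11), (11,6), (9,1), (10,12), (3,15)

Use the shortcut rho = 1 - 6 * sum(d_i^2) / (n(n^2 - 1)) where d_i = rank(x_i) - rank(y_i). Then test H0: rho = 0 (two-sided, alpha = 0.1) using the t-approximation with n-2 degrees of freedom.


Step 1: Rank x and y separately (midranks; no ties here).
rank(x): 2->1, 8->3, 11->6, 9->4, 10->5, 3->2
rank(y): 2->2, 11->4, 6->3, 1->1, 12->5, 15->6
Step 2: d_i = R_x(i) - R_y(i); compute d_i^2.
  (1-2)^2=1, (3-4)^2=1, (6-3)^2=9, (4-1)^2=9, (5-5)^2=0, (2-6)^2=16
sum(d^2) = 36.
Step 3: rho = 1 - 6*36 / (6*(6^2 - 1)) = 1 - 216/210 = -0.028571.
Step 4: Under H0, t = rho * sqrt((n-2)/(1-rho^2)) = -0.0572 ~ t(4).
Step 5: Two-sided p-value from the t-distribution with 4 df = 0.957155.
Step 6: alpha = 0.1. fail to reject H0.

rho = -0.0286, p = 0.957155, fail to reject H0 at alpha = 0.1.


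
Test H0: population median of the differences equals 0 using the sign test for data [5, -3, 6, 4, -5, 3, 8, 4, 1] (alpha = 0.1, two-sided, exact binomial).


Step 1: Discard zero differences. Original n = 9; n_eff = number of nonzero differences = 9.
Nonzero differences (with sign): +5, -3, +6, +4, -5, +3, +8, +4, +1
Step 2: Count signs: positive = 7, negative = 2.
Step 3: Under H0: P(positive) = 0.5, so the number of positives S ~ Bin(9, 0.5).
Step 4: Two-sided exact p-value = sum of Bin(9,0.5) probabilities at or below the observed probability = 0.179688.
Step 5: alpha = 0.1. fail to reject H0.

n_eff = 9, pos = 7, neg = 2, p = 0.179688, fail to reject H0.


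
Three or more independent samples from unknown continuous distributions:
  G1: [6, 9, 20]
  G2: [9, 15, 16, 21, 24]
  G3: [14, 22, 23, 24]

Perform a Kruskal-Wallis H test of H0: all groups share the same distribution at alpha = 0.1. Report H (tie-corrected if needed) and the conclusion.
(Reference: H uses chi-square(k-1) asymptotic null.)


Step 1: Combine all N = 12 observations and assign midranks.
sorted (value, group, rank): (6,G1,1), (9,G1,2.5), (9,G2,2.5), (14,G3,4), (15,G2,5), (16,G2,6), (20,G1,7), (21,G2,8), (22,G3,9), (23,G3,10), (24,G2,11.5), (24,G3,11.5)
Step 2: Sum ranks within each group.
R_1 = 10.5 (n_1 = 3)
R_2 = 33 (n_2 = 5)
R_3 = 34.5 (n_3 = 4)
Step 3: H = 12/(N(N+1)) * sum(R_i^2/n_i) - 3(N+1)
     = 12/(12*13) * (10.5^2/3 + 33^2/5 + 34.5^2/4) - 3*13
     = 0.076923 * 552.112 - 39
     = 3.470192.
Step 4: Ties present; correction factor C = 1 - 12/(12^3 - 12) = 0.993007. Corrected H = 3.470192 / 0.993007 = 3.494630.
Step 5: Under H0, H ~ chi^2(2); p-value = 0.174241.
Step 6: alpha = 0.1. fail to reject H0.

H = 3.4946, df = 2, p = 0.174241, fail to reject H0.


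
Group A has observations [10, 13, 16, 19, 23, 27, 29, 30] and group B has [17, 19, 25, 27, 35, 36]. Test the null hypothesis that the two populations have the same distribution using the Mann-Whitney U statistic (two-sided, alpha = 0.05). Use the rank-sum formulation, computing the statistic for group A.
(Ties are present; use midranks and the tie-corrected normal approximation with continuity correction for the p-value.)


Step 1: Combine and sort all 14 observations; assign midranks.
sorted (value, group): (10,X), (13,X), (16,X), (17,Y), (19,X), (19,Y), (23,X), (25,Y), (27,X), (27,Y), (29,X), (30,X), (35,Y), (36,Y)
ranks: 10->1, 13->2, 16->3, 17->4, 19->5.5, 19->5.5, 23->7, 25->8, 27->9.5, 27->9.5, 29->11, 30->12, 35->13, 36->14
Step 2: Rank sum for X: R1 = 1 + 2 + 3 + 5.5 + 7 + 9.5 + 11 + 12 = 51.
Step 3: U_X = R1 - n1(n1+1)/2 = 51 - 8*9/2 = 51 - 36 = 15.
       U_Y = n1*n2 - U_X = 48 - 15 = 33.
Step 4: Ties are present, so use the tie-corrected normal approximation (with continuity correction) for the p-value.
Step 5: p-value = 0.271435; compare to alpha = 0.05. fail to reject H0.

U_X = 15, p = 0.271435, fail to reject H0 at alpha = 0.05.


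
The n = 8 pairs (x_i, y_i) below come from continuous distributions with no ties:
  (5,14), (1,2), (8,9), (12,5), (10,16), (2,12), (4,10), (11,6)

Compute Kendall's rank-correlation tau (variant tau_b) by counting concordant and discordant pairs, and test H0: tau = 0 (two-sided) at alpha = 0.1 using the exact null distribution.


Step 1: Enumerate the 28 unordered pairs (i,j) with i<j and classify each by sign(x_j-x_i) * sign(y_j-y_i).
  (1,2):dx=-4,dy=-12->C; (1,3):dx=+3,dy=-5->D; (1,4):dx=+7,dy=-9->D; (1,5):dx=+5,dy=+2->C
  (1,6):dx=-3,dy=-2->C; (1,7):dx=-1,dy=-4->C; (1,8):dx=+6,dy=-8->D; (2,3):dx=+7,dy=+7->C
  (2,4):dx=+11,dy=+3->C; (2,5):dx=+9,dy=+14->C; (2,6):dx=+1,dy=+10->C; (2,7):dx=+3,dy=+8->C
  (2,8):dx=+10,dy=+4->C; (3,4):dx=+4,dy=-4->D; (3,5):dx=+2,dy=+7->C; (3,6):dx=-6,dy=+3->D
  (3,7):dx=-4,dy=+1->D; (3,8):dx=+3,dy=-3->D; (4,5):dx=-2,dy=+11->D; (4,6):dx=-10,dy=+7->D
  (4,7):dx=-8,dy=+5->D; (4,8):dx=-1,dy=+1->D; (5,6):dx=-8,dy=-4->C; (5,7):dx=-6,dy=-6->C
  (5,8):dx=+1,dy=-10->D; (6,7):dx=+2,dy=-2->D; (6,8):dx=+9,dy=-6->D; (7,8):dx=+7,dy=-4->D
Step 2: C = 13, D = 15, total pairs = 28.
Step 3: tau = (C - D)/(n(n-1)/2) = (13 - 15)/28 = -0.071429.
Step 4: Exact two-sided p-value (enumerate n! = 40320 permutations of y under H0): p = 0.904861.
Step 5: alpha = 0.1. fail to reject H0.

tau_b = -0.0714 (C=13, D=15), p = 0.904861, fail to reject H0.


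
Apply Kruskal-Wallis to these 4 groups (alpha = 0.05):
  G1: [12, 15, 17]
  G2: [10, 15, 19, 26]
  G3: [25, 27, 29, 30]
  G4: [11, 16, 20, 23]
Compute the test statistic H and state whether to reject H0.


Step 1: Combine all N = 15 observations and assign midranks.
sorted (value, group, rank): (10,G2,1), (11,G4,2), (12,G1,3), (15,G1,4.5), (15,G2,4.5), (16,G4,6), (17,G1,7), (19,G2,8), (20,G4,9), (23,G4,10), (25,G3,11), (26,G2,12), (27,G3,13), (29,G3,14), (30,G3,15)
Step 2: Sum ranks within each group.
R_1 = 14.5 (n_1 = 3)
R_2 = 25.5 (n_2 = 4)
R_3 = 53 (n_3 = 4)
R_4 = 27 (n_4 = 4)
Step 3: H = 12/(N(N+1)) * sum(R_i^2/n_i) - 3(N+1)
     = 12/(15*16) * (14.5^2/3 + 25.5^2/4 + 53^2/4 + 27^2/4) - 3*16
     = 0.050000 * 1117.15 - 48
     = 7.857292.
Step 4: Ties present; correction factor C = 1 - 6/(15^3 - 15) = 0.998214. Corrected H = 7.857292 / 0.998214 = 7.871348.
Step 5: Under H0, H ~ chi^2(3); p-value = 0.048747.
Step 6: alpha = 0.05. reject H0.

H = 7.8713, df = 3, p = 0.048747, reject H0.


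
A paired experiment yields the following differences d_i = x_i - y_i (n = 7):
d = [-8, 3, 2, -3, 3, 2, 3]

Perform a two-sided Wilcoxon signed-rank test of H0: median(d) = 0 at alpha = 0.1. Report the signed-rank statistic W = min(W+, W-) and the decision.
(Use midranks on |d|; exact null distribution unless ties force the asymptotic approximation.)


Step 1: Drop any zero differences (none here) and take |d_i|.
|d| = [8, 3, 2, 3, 3, 2, 3]
Step 2: Midrank |d_i| (ties get averaged ranks).
ranks: |8|->7, |3|->4.5, |2|->1.5, |3|->4.5, |3|->4.5, |2|->1.5, |3|->4.5
Step 3: Attach original signs; sum ranks with positive sign and with negative sign.
W+ = 4.5 + 1.5 + 4.5 + 1.5 + 4.5 = 16.5
W- = 7 + 4.5 = 11.5
(Check: W+ + W- = 28 should equal n(n+1)/2 = 28.)
Step 4: Test statistic W = min(W+, W-) = 11.5.
Step 5: Ties in |d|, so use the tie-corrected normal approximation.
        E[W] = n(n+1)/4 = 7*8/4 = 14.
        Tie groups: |d|=2 (t=2), |d|=3 (t=4); sum(t^3 - t) = 66.
        Var[W] = n(n+1)(2n+1)/24 - sum(t^3-t)/48 = 840/24 - 66/48 = 33.625.
        z = (W - E[W]) / sqrt(Var[W]) = (11.5 - 14) / 5.7987 = -0.4311.
        Two-sided p = 2*Phi(z) = 0.666373.
Step 6: alpha = 0.1. fail to reject H0.

W+ = 16.5, W- = 11.5, W = min = 11.5, p = 0.666373, fail to reject H0.


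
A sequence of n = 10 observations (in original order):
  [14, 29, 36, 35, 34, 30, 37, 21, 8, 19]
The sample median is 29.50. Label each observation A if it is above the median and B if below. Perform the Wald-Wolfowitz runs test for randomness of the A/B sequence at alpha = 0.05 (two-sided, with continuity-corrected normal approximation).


Step 1: Compute median = 29.50; label A = above, B = below.
Labels in order: BBAAAAABBB  (n_A = 5, n_B = 5)
Step 2: Count runs R = 3.
Step 3: Under H0 (random ordering), E[R] = 2*n_A*n_B/(n_A+n_B) + 1 = 2*5*5/10 + 1 = 6.0000.
        Var[R] = 2*n_A*n_B*(2*n_A*n_B - n_A - n_B) / ((n_A+n_B)^2 * (n_A+n_B-1)) = 2000/900 = 2.2222.
        SD[R] = 1.4907.
Step 4: Continuity-corrected z = (R + 0.5 - E[R]) / SD[R] = (3 + 0.5 - 6.0000) / 1.4907 = -1.6771.
Step 5: Two-sided p-value via normal approximation = 2*(1 - Phi(|z|)) = 0.093533.
Step 6: alpha = 0.05. fail to reject H0.

R = 3, z = -1.6771, p = 0.093533, fail to reject H0.


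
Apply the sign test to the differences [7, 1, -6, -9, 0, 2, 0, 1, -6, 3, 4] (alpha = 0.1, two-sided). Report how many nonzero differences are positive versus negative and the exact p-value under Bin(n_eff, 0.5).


Step 1: Discard zero differences. Original n = 11; n_eff = number of nonzero differences = 9.
Nonzero differences (with sign): +7, +1, -6, -9, +2, +1, -6, +3, +4
Step 2: Count signs: positive = 6, negative = 3.
Step 3: Under H0: P(positive) = 0.5, so the number of positives S ~ Bin(9, 0.5).
Step 4: Two-sided exact p-value = sum of Bin(9,0.5) probabilities at or below the observed probability = 0.507812.
Step 5: alpha = 0.1. fail to reject H0.

n_eff = 9, pos = 6, neg = 3, p = 0.507812, fail to reject H0.


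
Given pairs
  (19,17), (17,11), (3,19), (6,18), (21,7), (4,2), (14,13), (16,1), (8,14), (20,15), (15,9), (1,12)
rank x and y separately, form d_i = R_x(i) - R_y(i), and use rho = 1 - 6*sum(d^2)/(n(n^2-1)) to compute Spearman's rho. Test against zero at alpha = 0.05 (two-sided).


Step 1: Rank x and y separately (midranks; no ties here).
rank(x): 19->10, 17->9, 3->2, 6->4, 21->12, 4->3, 14->6, 16->8, 8->5, 20->11, 15->7, 1->1
rank(y): 17->10, 11->5, 19->12, 18->11, 7->3, 2->2, 13->7, 1->1, 14->8, 15->9, 9->4, 12->6
Step 2: d_i = R_x(i) - R_y(i); compute d_i^2.
  (10-10)^2=0, (9-5)^2=16, (2-12)^2=100, (4-11)^2=49, (12-3)^2=81, (3-2)^2=1, (6-7)^2=1, (8-1)^2=49, (5-8)^2=9, (11-9)^2=4, (7-4)^2=9, (1-6)^2=25
sum(d^2) = 344.
Step 3: rho = 1 - 6*344 / (12*(12^2 - 1)) = 1 - 2064/1716 = -0.202797.
Step 4: Under H0, t = rho * sqrt((n-2)/(1-rho^2)) = -0.6549 ~ t(10).
Step 5: Two-sided p-value from the t-distribution with 10 df = 0.527302.
Step 6: alpha = 0.05. fail to reject H0.

rho = -0.2028, p = 0.527302, fail to reject H0 at alpha = 0.05.


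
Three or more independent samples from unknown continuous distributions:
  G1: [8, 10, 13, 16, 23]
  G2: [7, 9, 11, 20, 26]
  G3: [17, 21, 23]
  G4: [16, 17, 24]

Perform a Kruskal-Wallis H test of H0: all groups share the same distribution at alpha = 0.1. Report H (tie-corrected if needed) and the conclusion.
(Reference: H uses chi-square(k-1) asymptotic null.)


Step 1: Combine all N = 16 observations and assign midranks.
sorted (value, group, rank): (7,G2,1), (8,G1,2), (9,G2,3), (10,G1,4), (11,G2,5), (13,G1,6), (16,G1,7.5), (16,G4,7.5), (17,G3,9.5), (17,G4,9.5), (20,G2,11), (21,G3,12), (23,G1,13.5), (23,G3,13.5), (24,G4,15), (26,G2,16)
Step 2: Sum ranks within each group.
R_1 = 33 (n_1 = 5)
R_2 = 36 (n_2 = 5)
R_3 = 35 (n_3 = 3)
R_4 = 32 (n_4 = 3)
Step 3: H = 12/(N(N+1)) * sum(R_i^2/n_i) - 3(N+1)
     = 12/(16*17) * (33^2/5 + 36^2/5 + 35^2/3 + 32^2/3) - 3*17
     = 0.044118 * 1226.67 - 51
     = 3.117647.
Step 4: Ties present; correction factor C = 1 - 18/(16^3 - 16) = 0.995588. Corrected H = 3.117647 / 0.995588 = 3.131462.
Step 5: Under H0, H ~ chi^2(3); p-value = 0.371797.
Step 6: alpha = 0.1. fail to reject H0.

H = 3.1315, df = 3, p = 0.371797, fail to reject H0.


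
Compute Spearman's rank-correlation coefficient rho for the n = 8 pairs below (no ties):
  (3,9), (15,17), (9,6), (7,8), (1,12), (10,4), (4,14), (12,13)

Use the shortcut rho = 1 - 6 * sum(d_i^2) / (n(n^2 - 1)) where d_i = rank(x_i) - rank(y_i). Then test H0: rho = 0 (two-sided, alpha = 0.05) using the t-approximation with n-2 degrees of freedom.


Step 1: Rank x and y separately (midranks; no ties here).
rank(x): 3->2, 15->8, 9->5, 7->4, 1->1, 10->6, 4->3, 12->7
rank(y): 9->4, 17->8, 6->2, 8->3, 12->5, 4->1, 14->7, 13->6
Step 2: d_i = R_x(i) - R_y(i); compute d_i^2.
  (2-4)^2=4, (8-8)^2=0, (5-2)^2=9, (4-3)^2=1, (1-5)^2=16, (6-1)^2=25, (3-7)^2=16, (7-6)^2=1
sum(d^2) = 72.
Step 3: rho = 1 - 6*72 / (8*(8^2 - 1)) = 1 - 432/504 = 0.142857.
Step 4: Under H0, t = rho * sqrt((n-2)/(1-rho^2)) = 0.3536 ~ t(6).
Step 5: Two-sided p-value from the t-distribution with 6 df = 0.735765.
Step 6: alpha = 0.05. fail to reject H0.

rho = 0.1429, p = 0.735765, fail to reject H0 at alpha = 0.05.


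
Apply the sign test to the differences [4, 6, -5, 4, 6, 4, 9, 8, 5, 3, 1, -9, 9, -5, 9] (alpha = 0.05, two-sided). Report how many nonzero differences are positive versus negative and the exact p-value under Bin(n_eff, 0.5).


Step 1: Discard zero differences. Original n = 15; n_eff = number of nonzero differences = 15.
Nonzero differences (with sign): +4, +6, -5, +4, +6, +4, +9, +8, +5, +3, +1, -9, +9, -5, +9
Step 2: Count signs: positive = 12, negative = 3.
Step 3: Under H0: P(positive) = 0.5, so the number of positives S ~ Bin(15, 0.5).
Step 4: Two-sided exact p-value = sum of Bin(15,0.5) probabilities at or below the observed probability = 0.035156.
Step 5: alpha = 0.05. reject H0.

n_eff = 15, pos = 12, neg = 3, p = 0.035156, reject H0.


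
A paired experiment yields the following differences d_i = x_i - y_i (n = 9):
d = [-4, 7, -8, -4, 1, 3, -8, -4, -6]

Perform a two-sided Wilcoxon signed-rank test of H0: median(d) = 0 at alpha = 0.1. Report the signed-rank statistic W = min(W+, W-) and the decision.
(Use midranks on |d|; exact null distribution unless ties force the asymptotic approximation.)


Step 1: Drop any zero differences (none here) and take |d_i|.
|d| = [4, 7, 8, 4, 1, 3, 8, 4, 6]
Step 2: Midrank |d_i| (ties get averaged ranks).
ranks: |4|->4, |7|->7, |8|->8.5, |4|->4, |1|->1, |3|->2, |8|->8.5, |4|->4, |6|->6
Step 3: Attach original signs; sum ranks with positive sign and with negative sign.
W+ = 7 + 1 + 2 = 10
W- = 4 + 8.5 + 4 + 8.5 + 4 + 6 = 35
(Check: W+ + W- = 45 should equal n(n+1)/2 = 45.)
Step 4: Test statistic W = min(W+, W-) = 10.
Step 5: Ties in |d|, so use the tie-corrected normal approximation.
        E[W] = n(n+1)/4 = 9*10/4 = 22.5.
        Tie groups: |d|=4 (t=3), |d|=8 (t=2); sum(t^3 - t) = 30.
        Var[W] = n(n+1)(2n+1)/24 - sum(t^3-t)/48 = 1710/24 - 30/48 = 70.625.
        z = (W - E[W]) / sqrt(Var[W]) = (10 - 22.5) / 8.4039 = -1.4874.
        Two-sided p = 2*Phi(z) = 0.136906.
Step 6: alpha = 0.1. fail to reject H0.

W+ = 10, W- = 35, W = min = 10, p = 0.136906, fail to reject H0.


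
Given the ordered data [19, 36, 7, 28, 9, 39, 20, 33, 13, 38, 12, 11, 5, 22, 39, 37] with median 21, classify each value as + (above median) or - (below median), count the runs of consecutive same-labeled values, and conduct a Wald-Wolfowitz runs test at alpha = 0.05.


Step 1: Compute median = 21; label A = above, B = below.
Labels in order: BABABABABABBBAAA  (n_A = 8, n_B = 8)
Step 2: Count runs R = 12.
Step 3: Under H0 (random ordering), E[R] = 2*n_A*n_B/(n_A+n_B) + 1 = 2*8*8/16 + 1 = 9.0000.
        Var[R] = 2*n_A*n_B*(2*n_A*n_B - n_A - n_B) / ((n_A+n_B)^2 * (n_A+n_B-1)) = 14336/3840 = 3.7333.
        SD[R] = 1.9322.
Step 4: Continuity-corrected z = (R - 0.5 - E[R]) / SD[R] = (12 - 0.5 - 9.0000) / 1.9322 = 1.2939.
Step 5: Two-sided p-value via normal approximation = 2*(1 - Phi(|z|)) = 0.195709.
Step 6: alpha = 0.05. fail to reject H0.

R = 12, z = 1.2939, p = 0.195709, fail to reject H0.


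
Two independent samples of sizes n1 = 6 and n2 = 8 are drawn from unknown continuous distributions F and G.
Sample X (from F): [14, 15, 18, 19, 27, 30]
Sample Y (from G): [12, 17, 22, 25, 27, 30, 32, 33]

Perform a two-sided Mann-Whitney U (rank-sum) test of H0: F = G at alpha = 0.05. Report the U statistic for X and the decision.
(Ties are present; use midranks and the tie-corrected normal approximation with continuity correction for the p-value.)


Step 1: Combine and sort all 14 observations; assign midranks.
sorted (value, group): (12,Y), (14,X), (15,X), (17,Y), (18,X), (19,X), (22,Y), (25,Y), (27,X), (27,Y), (30,X), (30,Y), (32,Y), (33,Y)
ranks: 12->1, 14->2, 15->3, 17->4, 18->5, 19->6, 22->7, 25->8, 27->9.5, 27->9.5, 30->11.5, 30->11.5, 32->13, 33->14
Step 2: Rank sum for X: R1 = 2 + 3 + 5 + 6 + 9.5 + 11.5 = 37.
Step 3: U_X = R1 - n1(n1+1)/2 = 37 - 6*7/2 = 37 - 21 = 16.
       U_Y = n1*n2 - U_X = 48 - 16 = 32.
Step 4: Ties are present, so use the tie-corrected normal approximation (with continuity correction) for the p-value.
Step 5: p-value = 0.331857; compare to alpha = 0.05. fail to reject H0.

U_X = 16, p = 0.331857, fail to reject H0 at alpha = 0.05.


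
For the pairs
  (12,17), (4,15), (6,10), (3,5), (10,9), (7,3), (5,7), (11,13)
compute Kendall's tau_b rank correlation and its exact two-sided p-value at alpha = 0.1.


Step 1: Enumerate the 28 unordered pairs (i,j) with i<j and classify each by sign(x_j-x_i) * sign(y_j-y_i).
  (1,2):dx=-8,dy=-2->C; (1,3):dx=-6,dy=-7->C; (1,4):dx=-9,dy=-12->C; (1,5):dx=-2,dy=-8->C
  (1,6):dx=-5,dy=-14->C; (1,7):dx=-7,dy=-10->C; (1,8):dx=-1,dy=-4->C; (2,3):dx=+2,dy=-5->D
  (2,4):dx=-1,dy=-10->C; (2,5):dx=+6,dy=-6->D; (2,6):dx=+3,dy=-12->D; (2,7):dx=+1,dy=-8->D
  (2,8):dx=+7,dy=-2->D; (3,4):dx=-3,dy=-5->C; (3,5):dx=+4,dy=-1->D; (3,6):dx=+1,dy=-7->D
  (3,7):dx=-1,dy=-3->C; (3,8):dx=+5,dy=+3->C; (4,5):dx=+7,dy=+4->C; (4,6):dx=+4,dy=-2->D
  (4,7):dx=+2,dy=+2->C; (4,8):dx=+8,dy=+8->C; (5,6):dx=-3,dy=-6->C; (5,7):dx=-5,dy=-2->C
  (5,8):dx=+1,dy=+4->C; (6,7):dx=-2,dy=+4->D; (6,8):dx=+4,dy=+10->C; (7,8):dx=+6,dy=+6->C
Step 2: C = 19, D = 9, total pairs = 28.
Step 3: tau = (C - D)/(n(n-1)/2) = (19 - 9)/28 = 0.357143.
Step 4: Exact two-sided p-value (enumerate n! = 40320 permutations of y under H0): p = 0.275099.
Step 5: alpha = 0.1. fail to reject H0.

tau_b = 0.3571 (C=19, D=9), p = 0.275099, fail to reject H0.


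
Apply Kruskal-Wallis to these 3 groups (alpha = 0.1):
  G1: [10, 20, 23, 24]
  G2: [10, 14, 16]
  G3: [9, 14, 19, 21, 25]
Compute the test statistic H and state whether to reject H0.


Step 1: Combine all N = 12 observations and assign midranks.
sorted (value, group, rank): (9,G3,1), (10,G1,2.5), (10,G2,2.5), (14,G2,4.5), (14,G3,4.5), (16,G2,6), (19,G3,7), (20,G1,8), (21,G3,9), (23,G1,10), (24,G1,11), (25,G3,12)
Step 2: Sum ranks within each group.
R_1 = 31.5 (n_1 = 4)
R_2 = 13 (n_2 = 3)
R_3 = 33.5 (n_3 = 5)
Step 3: H = 12/(N(N+1)) * sum(R_i^2/n_i) - 3(N+1)
     = 12/(12*13) * (31.5^2/4 + 13^2/3 + 33.5^2/5) - 3*13
     = 0.076923 * 528.846 - 39
     = 1.680449.
Step 4: Ties present; correction factor C = 1 - 12/(12^3 - 12) = 0.993007. Corrected H = 1.680449 / 0.993007 = 1.692283.
Step 5: Under H0, H ~ chi^2(2); p-value = 0.429067.
Step 6: alpha = 0.1. fail to reject H0.

H = 1.6923, df = 2, p = 0.429067, fail to reject H0.


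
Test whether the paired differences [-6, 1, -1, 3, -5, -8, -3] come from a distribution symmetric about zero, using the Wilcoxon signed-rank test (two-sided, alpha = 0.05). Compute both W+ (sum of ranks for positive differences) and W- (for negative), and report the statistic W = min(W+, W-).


Step 1: Drop any zero differences (none here) and take |d_i|.
|d| = [6, 1, 1, 3, 5, 8, 3]
Step 2: Midrank |d_i| (ties get averaged ranks).
ranks: |6|->6, |1|->1.5, |1|->1.5, |3|->3.5, |5|->5, |8|->7, |3|->3.5
Step 3: Attach original signs; sum ranks with positive sign and with negative sign.
W+ = 1.5 + 3.5 = 5
W- = 6 + 1.5 + 5 + 7 + 3.5 = 23
(Check: W+ + W- = 28 should equal n(n+1)/2 = 28.)
Step 4: Test statistic W = min(W+, W-) = 5.
Step 5: Ties in |d|, so use the tie-corrected normal approximation.
        E[W] = n(n+1)/4 = 7*8/4 = 14.
        Tie groups: |d|=1 (t=2), |d|=3 (t=2); sum(t^3 - t) = 12.
        Var[W] = n(n+1)(2n+1)/24 - sum(t^3-t)/48 = 840/24 - 12/48 = 34.75.
        z = (W - E[W]) / sqrt(Var[W]) = (5 - 14) / 5.8949 = -1.5267.
        Two-sided p = 2*Phi(z) = 0.126826.
Step 6: alpha = 0.05. fail to reject H0.

W+ = 5, W- = 23, W = min = 5, p = 0.126826, fail to reject H0.


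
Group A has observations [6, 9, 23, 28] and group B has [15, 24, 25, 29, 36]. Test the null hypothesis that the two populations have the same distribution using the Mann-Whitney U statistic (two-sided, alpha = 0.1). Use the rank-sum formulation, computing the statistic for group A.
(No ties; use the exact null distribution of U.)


Step 1: Combine and sort all 9 observations; assign midranks.
sorted (value, group): (6,X), (9,X), (15,Y), (23,X), (24,Y), (25,Y), (28,X), (29,Y), (36,Y)
ranks: 6->1, 9->2, 15->3, 23->4, 24->5, 25->6, 28->7, 29->8, 36->9
Step 2: Rank sum for X: R1 = 1 + 2 + 4 + 7 = 14.
Step 3: U_X = R1 - n1(n1+1)/2 = 14 - 4*5/2 = 14 - 10 = 4.
       U_Y = n1*n2 - U_X = 20 - 4 = 16.
Step 4: No ties, so the exact null distribution of U (based on enumerating the C(9,4) = 126 equally likely rank assignments) gives the two-sided p-value.
Step 5: p-value = 0.190476; compare to alpha = 0.1. fail to reject H0.

U_X = 4, p = 0.190476, fail to reject H0 at alpha = 0.1.


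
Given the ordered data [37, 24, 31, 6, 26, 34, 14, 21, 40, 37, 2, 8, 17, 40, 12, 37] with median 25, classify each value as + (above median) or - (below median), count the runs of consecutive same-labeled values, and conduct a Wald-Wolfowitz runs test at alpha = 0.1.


Step 1: Compute median = 25; label A = above, B = below.
Labels in order: ABABAABBAABBBABA  (n_A = 8, n_B = 8)
Step 2: Count runs R = 11.
Step 3: Under H0 (random ordering), E[R] = 2*n_A*n_B/(n_A+n_B) + 1 = 2*8*8/16 + 1 = 9.0000.
        Var[R] = 2*n_A*n_B*(2*n_A*n_B - n_A - n_B) / ((n_A+n_B)^2 * (n_A+n_B-1)) = 14336/3840 = 3.7333.
        SD[R] = 1.9322.
Step 4: Continuity-corrected z = (R - 0.5 - E[R]) / SD[R] = (11 - 0.5 - 9.0000) / 1.9322 = 0.7763.
Step 5: Two-sided p-value via normal approximation = 2*(1 - Phi(|z|)) = 0.437558.
Step 6: alpha = 0.1. fail to reject H0.

R = 11, z = 0.7763, p = 0.437558, fail to reject H0.


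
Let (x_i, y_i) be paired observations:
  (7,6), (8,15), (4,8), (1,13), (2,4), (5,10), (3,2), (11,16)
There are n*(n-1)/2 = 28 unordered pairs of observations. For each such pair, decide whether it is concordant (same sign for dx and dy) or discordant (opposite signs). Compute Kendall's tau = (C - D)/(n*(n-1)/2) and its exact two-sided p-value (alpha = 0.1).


Step 1: Enumerate the 28 unordered pairs (i,j) with i<j and classify each by sign(x_j-x_i) * sign(y_j-y_i).
  (1,2):dx=+1,dy=+9->C; (1,3):dx=-3,dy=+2->D; (1,4):dx=-6,dy=+7->D; (1,5):dx=-5,dy=-2->C
  (1,6):dx=-2,dy=+4->D; (1,7):dx=-4,dy=-4->C; (1,8):dx=+4,dy=+10->C; (2,3):dx=-4,dy=-7->C
  (2,4):dx=-7,dy=-2->C; (2,5):dx=-6,dy=-11->C; (2,6):dx=-3,dy=-5->C; (2,7):dx=-5,dy=-13->C
  (2,8):dx=+3,dy=+1->C; (3,4):dx=-3,dy=+5->D; (3,5):dx=-2,dy=-4->C; (3,6):dx=+1,dy=+2->C
  (3,7):dx=-1,dy=-6->C; (3,8):dx=+7,dy=+8->C; (4,5):dx=+1,dy=-9->D; (4,6):dx=+4,dy=-3->D
  (4,7):dx=+2,dy=-11->D; (4,8):dx=+10,dy=+3->C; (5,6):dx=+3,dy=+6->C; (5,7):dx=+1,dy=-2->D
  (5,8):dx=+9,dy=+12->C; (6,7):dx=-2,dy=-8->C; (6,8):dx=+6,dy=+6->C; (7,8):dx=+8,dy=+14->C
Step 2: C = 20, D = 8, total pairs = 28.
Step 3: tau = (C - D)/(n(n-1)/2) = (20 - 8)/28 = 0.428571.
Step 4: Exact two-sided p-value (enumerate n! = 40320 permutations of y under H0): p = 0.178869.
Step 5: alpha = 0.1. fail to reject H0.

tau_b = 0.4286 (C=20, D=8), p = 0.178869, fail to reject H0.


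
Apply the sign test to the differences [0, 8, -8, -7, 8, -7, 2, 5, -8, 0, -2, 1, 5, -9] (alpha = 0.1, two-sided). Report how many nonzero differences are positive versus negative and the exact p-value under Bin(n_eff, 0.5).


Step 1: Discard zero differences. Original n = 14; n_eff = number of nonzero differences = 12.
Nonzero differences (with sign): +8, -8, -7, +8, -7, +2, +5, -8, -2, +1, +5, -9
Step 2: Count signs: positive = 6, negative = 6.
Step 3: Under H0: P(positive) = 0.5, so the number of positives S ~ Bin(12, 0.5).
Step 4: Two-sided exact p-value = sum of Bin(12,0.5) probabilities at or below the observed probability = 1.000000.
Step 5: alpha = 0.1. fail to reject H0.

n_eff = 12, pos = 6, neg = 6, p = 1.000000, fail to reject H0.


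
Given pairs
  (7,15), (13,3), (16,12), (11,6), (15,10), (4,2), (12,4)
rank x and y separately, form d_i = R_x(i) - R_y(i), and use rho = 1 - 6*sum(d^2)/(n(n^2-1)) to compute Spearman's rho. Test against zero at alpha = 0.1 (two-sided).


Step 1: Rank x and y separately (midranks; no ties here).
rank(x): 7->2, 13->5, 16->7, 11->3, 15->6, 4->1, 12->4
rank(y): 15->7, 3->2, 12->6, 6->4, 10->5, 2->1, 4->3
Step 2: d_i = R_x(i) - R_y(i); compute d_i^2.
  (2-7)^2=25, (5-2)^2=9, (7-6)^2=1, (3-4)^2=1, (6-5)^2=1, (1-1)^2=0, (4-3)^2=1
sum(d^2) = 38.
Step 3: rho = 1 - 6*38 / (7*(7^2 - 1)) = 1 - 228/336 = 0.321429.
Step 4: Under H0, t = rho * sqrt((n-2)/(1-rho^2)) = 0.7590 ~ t(5).
Step 5: Two-sided p-value from the t-distribution with 5 df = 0.482072.
Step 6: alpha = 0.1. fail to reject H0.

rho = 0.3214, p = 0.482072, fail to reject H0 at alpha = 0.1.


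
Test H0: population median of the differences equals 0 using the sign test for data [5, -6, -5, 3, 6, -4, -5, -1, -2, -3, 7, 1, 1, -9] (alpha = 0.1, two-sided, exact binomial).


Step 1: Discard zero differences. Original n = 14; n_eff = number of nonzero differences = 14.
Nonzero differences (with sign): +5, -6, -5, +3, +6, -4, -5, -1, -2, -3, +7, +1, +1, -9
Step 2: Count signs: positive = 6, negative = 8.
Step 3: Under H0: P(positive) = 0.5, so the number of positives S ~ Bin(14, 0.5).
Step 4: Two-sided exact p-value = sum of Bin(14,0.5) probabilities at or below the observed probability = 0.790527.
Step 5: alpha = 0.1. fail to reject H0.

n_eff = 14, pos = 6, neg = 8, p = 0.790527, fail to reject H0.


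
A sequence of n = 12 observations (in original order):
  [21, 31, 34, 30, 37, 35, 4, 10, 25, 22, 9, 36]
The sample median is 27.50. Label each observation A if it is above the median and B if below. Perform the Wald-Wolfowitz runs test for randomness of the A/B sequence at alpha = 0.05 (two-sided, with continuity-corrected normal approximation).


Step 1: Compute median = 27.50; label A = above, B = below.
Labels in order: BAAAAABBBBBA  (n_A = 6, n_B = 6)
Step 2: Count runs R = 4.
Step 3: Under H0 (random ordering), E[R] = 2*n_A*n_B/(n_A+n_B) + 1 = 2*6*6/12 + 1 = 7.0000.
        Var[R] = 2*n_A*n_B*(2*n_A*n_B - n_A - n_B) / ((n_A+n_B)^2 * (n_A+n_B-1)) = 4320/1584 = 2.7273.
        SD[R] = 1.6514.
Step 4: Continuity-corrected z = (R + 0.5 - E[R]) / SD[R] = (4 + 0.5 - 7.0000) / 1.6514 = -1.5138.
Step 5: Two-sided p-value via normal approximation = 2*(1 - Phi(|z|)) = 0.130070.
Step 6: alpha = 0.05. fail to reject H0.

R = 4, z = -1.5138, p = 0.130070, fail to reject H0.


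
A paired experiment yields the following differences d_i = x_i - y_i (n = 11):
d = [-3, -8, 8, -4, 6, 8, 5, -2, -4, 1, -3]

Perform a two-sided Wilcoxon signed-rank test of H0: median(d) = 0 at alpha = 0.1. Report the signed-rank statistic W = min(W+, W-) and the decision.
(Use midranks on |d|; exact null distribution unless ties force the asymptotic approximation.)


Step 1: Drop any zero differences (none here) and take |d_i|.
|d| = [3, 8, 8, 4, 6, 8, 5, 2, 4, 1, 3]
Step 2: Midrank |d_i| (ties get averaged ranks).
ranks: |3|->3.5, |8|->10, |8|->10, |4|->5.5, |6|->8, |8|->10, |5|->7, |2|->2, |4|->5.5, |1|->1, |3|->3.5
Step 3: Attach original signs; sum ranks with positive sign and with negative sign.
W+ = 10 + 8 + 10 + 7 + 1 = 36
W- = 3.5 + 10 + 5.5 + 2 + 5.5 + 3.5 = 30
(Check: W+ + W- = 66 should equal n(n+1)/2 = 66.)
Step 4: Test statistic W = min(W+, W-) = 30.
Step 5: Ties in |d|, so use the tie-corrected normal approximation.
        E[W] = n(n+1)/4 = 11*12/4 = 33.
        Tie groups: |d|=3 (t=2), |d|=4 (t=2), |d|=8 (t=3); sum(t^3 - t) = 36.
        Var[W] = n(n+1)(2n+1)/24 - sum(t^3-t)/48 = 3036/24 - 36/48 = 125.75.
        z = (W - E[W]) / sqrt(Var[W]) = (30 - 33) / 11.2138 = -0.2675.
        Two-sided p = 2*Phi(z) = 0.789064.
Step 6: alpha = 0.1. fail to reject H0.

W+ = 36, W- = 30, W = min = 30, p = 0.789064, fail to reject H0.


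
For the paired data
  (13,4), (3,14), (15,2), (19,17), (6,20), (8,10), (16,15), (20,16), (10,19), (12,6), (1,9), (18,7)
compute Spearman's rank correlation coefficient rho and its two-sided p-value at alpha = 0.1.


Step 1: Rank x and y separately (midranks; no ties here).
rank(x): 13->7, 3->2, 15->8, 19->11, 6->3, 8->4, 16->9, 20->12, 10->5, 12->6, 1->1, 18->10
rank(y): 4->2, 14->7, 2->1, 17->10, 20->12, 10->6, 15->8, 16->9, 19->11, 6->3, 9->5, 7->4
Step 2: d_i = R_x(i) - R_y(i); compute d_i^2.
  (7-2)^2=25, (2-7)^2=25, (8-1)^2=49, (11-10)^2=1, (3-12)^2=81, (4-6)^2=4, (9-8)^2=1, (12-9)^2=9, (5-11)^2=36, (6-3)^2=9, (1-5)^2=16, (10-4)^2=36
sum(d^2) = 292.
Step 3: rho = 1 - 6*292 / (12*(12^2 - 1)) = 1 - 1752/1716 = -0.020979.
Step 4: Under H0, t = rho * sqrt((n-2)/(1-rho^2)) = -0.0664 ~ t(10).
Step 5: Two-sided p-value from the t-distribution with 10 df = 0.948402.
Step 6: alpha = 0.1. fail to reject H0.

rho = -0.0210, p = 0.948402, fail to reject H0 at alpha = 0.1.


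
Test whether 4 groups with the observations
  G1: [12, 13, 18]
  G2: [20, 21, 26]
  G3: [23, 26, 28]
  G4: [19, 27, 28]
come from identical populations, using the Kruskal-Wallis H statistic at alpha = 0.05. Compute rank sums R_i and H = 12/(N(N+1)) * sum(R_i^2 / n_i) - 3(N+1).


Step 1: Combine all N = 12 observations and assign midranks.
sorted (value, group, rank): (12,G1,1), (13,G1,2), (18,G1,3), (19,G4,4), (20,G2,5), (21,G2,6), (23,G3,7), (26,G2,8.5), (26,G3,8.5), (27,G4,10), (28,G3,11.5), (28,G4,11.5)
Step 2: Sum ranks within each group.
R_1 = 6 (n_1 = 3)
R_2 = 19.5 (n_2 = 3)
R_3 = 27 (n_3 = 3)
R_4 = 25.5 (n_4 = 3)
Step 3: H = 12/(N(N+1)) * sum(R_i^2/n_i) - 3(N+1)
     = 12/(12*13) * (6^2/3 + 19.5^2/3 + 27^2/3 + 25.5^2/3) - 3*13
     = 0.076923 * 598.5 - 39
     = 7.038462.
Step 4: Ties present; correction factor C = 1 - 12/(12^3 - 12) = 0.993007. Corrected H = 7.038462 / 0.993007 = 7.088028.
Step 5: Under H0, H ~ chi^2(3); p-value = 0.069144.
Step 6: alpha = 0.05. fail to reject H0.

H = 7.0880, df = 3, p = 0.069144, fail to reject H0.


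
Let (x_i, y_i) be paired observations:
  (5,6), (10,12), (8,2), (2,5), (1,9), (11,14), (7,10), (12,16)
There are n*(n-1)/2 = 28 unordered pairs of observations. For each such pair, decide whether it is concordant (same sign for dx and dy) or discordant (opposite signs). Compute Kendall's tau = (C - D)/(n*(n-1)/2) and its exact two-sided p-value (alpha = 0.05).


Step 1: Enumerate the 28 unordered pairs (i,j) with i<j and classify each by sign(x_j-x_i) * sign(y_j-y_i).
  (1,2):dx=+5,dy=+6->C; (1,3):dx=+3,dy=-4->D; (1,4):dx=-3,dy=-1->C; (1,5):dx=-4,dy=+3->D
  (1,6):dx=+6,dy=+8->C; (1,7):dx=+2,dy=+4->C; (1,8):dx=+7,dy=+10->C; (2,3):dx=-2,dy=-10->C
  (2,4):dx=-8,dy=-7->C; (2,5):dx=-9,dy=-3->C; (2,6):dx=+1,dy=+2->C; (2,7):dx=-3,dy=-2->C
  (2,8):dx=+2,dy=+4->C; (3,4):dx=-6,dy=+3->D; (3,5):dx=-7,dy=+7->D; (3,6):dx=+3,dy=+12->C
  (3,7):dx=-1,dy=+8->D; (3,8):dx=+4,dy=+14->C; (4,5):dx=-1,dy=+4->D; (4,6):dx=+9,dy=+9->C
  (4,7):dx=+5,dy=+5->C; (4,8):dx=+10,dy=+11->C; (5,6):dx=+10,dy=+5->C; (5,7):dx=+6,dy=+1->C
  (5,8):dx=+11,dy=+7->C; (6,7):dx=-4,dy=-4->C; (6,8):dx=+1,dy=+2->C; (7,8):dx=+5,dy=+6->C
Step 2: C = 22, D = 6, total pairs = 28.
Step 3: tau = (C - D)/(n(n-1)/2) = (22 - 6)/28 = 0.571429.
Step 4: Exact two-sided p-value (enumerate n! = 40320 permutations of y under H0): p = 0.061012.
Step 5: alpha = 0.05. fail to reject H0.

tau_b = 0.5714 (C=22, D=6), p = 0.061012, fail to reject H0.


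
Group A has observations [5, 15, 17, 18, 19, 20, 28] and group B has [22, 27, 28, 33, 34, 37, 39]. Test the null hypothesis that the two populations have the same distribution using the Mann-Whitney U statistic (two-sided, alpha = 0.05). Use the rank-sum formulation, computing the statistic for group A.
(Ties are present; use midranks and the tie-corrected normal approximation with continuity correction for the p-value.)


Step 1: Combine and sort all 14 observations; assign midranks.
sorted (value, group): (5,X), (15,X), (17,X), (18,X), (19,X), (20,X), (22,Y), (27,Y), (28,X), (28,Y), (33,Y), (34,Y), (37,Y), (39,Y)
ranks: 5->1, 15->2, 17->3, 18->4, 19->5, 20->6, 22->7, 27->8, 28->9.5, 28->9.5, 33->11, 34->12, 37->13, 39->14
Step 2: Rank sum for X: R1 = 1 + 2 + 3 + 4 + 5 + 6 + 9.5 = 30.5.
Step 3: U_X = R1 - n1(n1+1)/2 = 30.5 - 7*8/2 = 30.5 - 28 = 2.5.
       U_Y = n1*n2 - U_X = 49 - 2.5 = 46.5.
Step 4: Ties are present, so use the tie-corrected normal approximation (with continuity correction) for the p-value.
Step 5: p-value = 0.005956; compare to alpha = 0.05. reject H0.

U_X = 2.5, p = 0.005956, reject H0 at alpha = 0.05.


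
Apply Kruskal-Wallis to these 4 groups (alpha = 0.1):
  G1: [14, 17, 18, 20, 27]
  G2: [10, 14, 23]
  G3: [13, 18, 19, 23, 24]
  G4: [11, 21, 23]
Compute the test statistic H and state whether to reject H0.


Step 1: Combine all N = 16 observations and assign midranks.
sorted (value, group, rank): (10,G2,1), (11,G4,2), (13,G3,3), (14,G1,4.5), (14,G2,4.5), (17,G1,6), (18,G1,7.5), (18,G3,7.5), (19,G3,9), (20,G1,10), (21,G4,11), (23,G2,13), (23,G3,13), (23,G4,13), (24,G3,15), (27,G1,16)
Step 2: Sum ranks within each group.
R_1 = 44 (n_1 = 5)
R_2 = 18.5 (n_2 = 3)
R_3 = 47.5 (n_3 = 5)
R_4 = 26 (n_4 = 3)
Step 3: H = 12/(N(N+1)) * sum(R_i^2/n_i) - 3(N+1)
     = 12/(16*17) * (44^2/5 + 18.5^2/3 + 47.5^2/5 + 26^2/3) - 3*17
     = 0.044118 * 1177.87 - 51
     = 0.964706.
Step 4: Ties present; correction factor C = 1 - 36/(16^3 - 16) = 0.991176. Corrected H = 0.964706 / 0.991176 = 0.973294.
Step 5: Under H0, H ~ chi^2(3); p-value = 0.807714.
Step 6: alpha = 0.1. fail to reject H0.

H = 0.9733, df = 3, p = 0.807714, fail to reject H0.
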